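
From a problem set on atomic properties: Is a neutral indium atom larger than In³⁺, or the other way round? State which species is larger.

Forming In³⁺ removes 3 electrons from In. Fewer electrons for the same nuclear charge means less shielding and a higher Z_eff on the remaining electrons, and for main-group metals the entire outer shell is lost.
A cation is smaller than its parent atom: In³⁺ < In.

In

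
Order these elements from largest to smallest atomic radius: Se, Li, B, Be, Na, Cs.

Li is in period 2, group 1; Be is in period 2, group 2; B is in period 2, group 13; Na is in period 3, group 1; Se is in period 4, group 16; Cs is in period 6, group 1.
Radius decreases left→right (rising Z_eff, same n) and increases top→bottom (higher n).
Here both period and group differ, so the two effects have to be weighed against each other.
Be > B: Be lies to the left of B in period 2, so the across-period effect alone puts Be larger.
Se > Be: the two effects oppose for this pair; the down-group effect wins (116 vs 102 pm).
Li > Se: the two effects oppose for this pair; the across-period effect wins (133 vs 116 pm).
Na > Li: they share group 1; the group trend gives Na the larger value.
Cs > Na: they share group 1; the group trend gives Cs the larger value.
For reference (pm): Li 133, Be 102, B 85, Na 155, Se 116, Cs 232.
So from largest to smallest: Cs > Na > Li > Se > Be > B.

Cs > Na > Li > Se > Be > B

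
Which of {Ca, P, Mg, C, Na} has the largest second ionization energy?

The second ionization energy removes an electron from the +1 ion. For each element: Ca⁺ still has 1 valence electron; P⁺ still has 4 valence electrons; Mg⁺ still has 1 valence electron; C⁺ still has 3 valence electrons; Na⁺ is the bare [Ne] core.
Core electrons are held far more tightly than valence electrons, so Na tops the IE_2 order.
Valence configurations: Ca⁺ [Ar]4s¹, P⁺ [Ne]3s²3p², Mg⁺ [Ne]3s¹, C⁺ [He]2s²2p¹.
The numbers (kJ/mol): Ca 1145, P 1907, Mg 1451, C 2353, Na 4562.
Putting it together, IE_2: Ca < Mg < P < C < Na.

Na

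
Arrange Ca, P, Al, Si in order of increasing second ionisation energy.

Ca < Si < Al < P

IE_2 is the cost of taking one more electron from the +1 cation: Ca⁺ still has 1 valence electron; P⁺ still has 4 valence electrons; Al⁺ still has 2 valence electrons; Si⁺ still has 3 valence electrons.
All are still removing valence electrons, so compare the +1 ions as you would atoms: IE_2 generally rises across a period (higher Z_eff) and falls down a group (larger shell), subject to the usual subshell exceptions.
Valence configurations: Ca⁺ [Ar]4s¹, P⁺ [Ne]3s²3p², Al⁺ [Ne]3s², Si⁺ [Ne]3s²3p¹.
Si⁺ loses a lone 3p electron whereas Al⁺ must break into a filled 3s² pair, so IE_2(Al) > IE_2(Si) even though Si has the higher nuclear charge.
The numbers (kJ/mol): Ca 1145, P 1907, Al 1817, Si 1577.
Hence IE_2: Ca < Si < Al < P.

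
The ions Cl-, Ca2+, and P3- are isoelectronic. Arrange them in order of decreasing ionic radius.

P3-, Cl-, Ca2+

All of these have 18 electrons, so size is governed by nuclear charge alone: the more protons, the stronger the pull on the same electron cloud, and the smaller the ion.
Nuclear charges: Ca2+ (Z=20), Cl- (Z=17), P3- (Z=15).
Largest to smallest: P3- > Cl- > Ca2+.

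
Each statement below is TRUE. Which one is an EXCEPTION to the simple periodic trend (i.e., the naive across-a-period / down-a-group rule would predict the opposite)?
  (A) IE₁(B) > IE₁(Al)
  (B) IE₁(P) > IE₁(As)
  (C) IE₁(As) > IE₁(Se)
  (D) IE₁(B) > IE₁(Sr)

(C)

The general trend: IE₁ increases across a period and decreases down a group.
(A) B (period 2, group 13) vs Al (period 3, group 13): the stated order agrees with the simple trend.
(B) P (period 3, group 15) vs As (period 4, group 15): the stated order agrees with the simple trend.
(C) As (period 4, group 15) vs Se (period 4, group 16): the stated order contradicts the simple trend.
(D) B (period 2, group 13) vs Sr (period 5, group 2): the stated order agrees with the simple trend.
The exception is (C): Se (4p⁴) ionizes more easily than half-filled As (4p³).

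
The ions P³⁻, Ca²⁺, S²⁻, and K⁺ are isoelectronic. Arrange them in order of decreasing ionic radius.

P³⁻ > S²⁻ > K⁺ > Ca²⁺

All of these have 18 electrons, so size is governed by nuclear charge alone: the more protons, the stronger the pull on the same electron cloud, and the smaller the ion.
Nuclear charges: Ca²⁺ (Z=20), K⁺ (Z=19), S²⁻ (Z=16), P³⁻ (Z=15).
Largest to smallest: P³⁻ > S²⁻ > K⁺ > Ca²⁺.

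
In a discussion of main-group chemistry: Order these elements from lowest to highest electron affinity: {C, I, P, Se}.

C is in period 2, group 14; P is in period 3, group 15; Se is in period 4, group 16; I is in period 5, group 17.
EA tends to increase across a period and decrease down a group, though the pattern is less regular than for IE or radius.
A diagonal step moves right (one effect) and down (the opposite effect) at once.
C > P: the two effects oppose for this pair; the down-group effect wins (122 vs 72 kJ/mol).
Se > C: period and group pull opposite ways; the across-period shift dominates (195 vs 122 kJ/mol).
I > Se: the two effects oppose for this pair; the across-period effect wins (295 vs 195 kJ/mol).
Approximate values (kJ/mol): C 122, P 72, Se 195, I 295.
So from lowest to highest: P < C < Se < I.

P < C < Se < I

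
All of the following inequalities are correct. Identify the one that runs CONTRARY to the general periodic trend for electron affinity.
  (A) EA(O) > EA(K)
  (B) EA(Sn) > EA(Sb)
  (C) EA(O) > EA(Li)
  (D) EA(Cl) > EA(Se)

The general trend: electron affinity increases across a period and decreases down a group.
(A) O (period 2, group 16) vs K (period 4, group 1): the stated order agrees with the simple trend.
(B) Sn (period 5, group 14) vs Sb (period 5, group 15): the stated order contradicts the simple trend.
(C) O (period 2, group 16) vs Li (period 2, group 1): the stated order agrees with the simple trend.
(D) Cl (period 3, group 17) vs Se (period 4, group 16): the stated order agrees with the simple trend.
The exception is (B): adding an electron to Sb's half-filled 5p³ is unfavourable, so Sn has the more exothermic EA.

(B)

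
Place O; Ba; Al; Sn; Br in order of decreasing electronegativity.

O is in period 2, group 16; Al is in period 3, group 13; Br is in period 4, group 17; Sn is in period 5, group 14; Ba is in period 6, group 2.
Electronegativity increases across a period and decreases down a group, tracking effective nuclear charge and atomic size.
Here both period and group differ, so the two effects have to be weighed against each other.
Al > Ba: both effects reinforce here, so Al is clearly the higher of the two.
Sn > Al: period and group pull opposite ways; the across-period shift dominates (1.96 vs 1.61).
Br > Sn: relative to Sn, both the across-period and down-group shifts push Br's electronegativity up.
O > Br: the two effects oppose for this pair; the down-group effect wins (3.44 vs 2.96).
Tabulated electronegativity (Pauling): O 3.44, Al 1.61, Br 2.96, Sn 1.96, Ba 0.89.
So from highest to lowest: O > Br > Sn > Al > Ba.

O > Br > Sn > Al > Ba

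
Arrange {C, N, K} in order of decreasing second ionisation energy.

K, N, C

IE_2 is the cost of taking one more electron from the +1 cation: C⁺ still has 3 valence electrons; N⁺ still has 4 valence electrons; K⁺ is the bare [Ar] core.
Core electrons are held far more tightly than valence electrons, so K tops the IE_2 order.
Valence configurations: C⁺ [He]2s²2p¹, N⁺ [He]2s²2p².
The numbers (kJ/mol): C 2353, N 2856, K 3052.
Hence IE_2: C < N < K.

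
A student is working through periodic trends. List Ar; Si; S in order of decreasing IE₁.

Si is in period 3, group 14; S is in period 3, group 16; Ar is in period 3, group 18.
Removing the outermost electron gets harder across a period and easier down a group.
All lie in period 3, so first ionization energy increases left to right.
So from highest to lowest: Ar > S > Si.

Ar > S > Si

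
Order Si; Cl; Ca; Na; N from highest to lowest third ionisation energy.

After 2 electrons have been removed, what remains? Si²⁺ still has 2 valence electrons; Cl²⁺ still has 5 valence electrons; Ca²⁺ is the bare [Ar] core; Na²⁺ is already 1 electron into the core; N²⁺ still has 3 valence electrons.
Core electrons are held far more tightly than valence electrons, so Ca and Na top the IE_3 order.
Valence configurations: Si²⁺ [Ne]3s², Cl²⁺ [Ne]3s²3p³, N²⁺ [He]2s²2p¹.
Tabulated IE_3 (kJ/mol): Si 3232, Cl 3822, Ca 4912, Na 6910, N 4578.
Putting it together, IE_3: Si < Cl < N < Ca < Na.

Na > Ca > N > Cl > Si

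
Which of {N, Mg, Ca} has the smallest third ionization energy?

Consider each +2 ion: N²⁺ still has 3 valence electrons; Mg²⁺ is the bare [Ne] core; Ca²⁺ is the bare [Ar] core.
Breaking into a closed-shell core is much more expensive than removing a leftover valence electron — Ca and Mg have the largest IE_3 here.
The numbers (kJ/mol): N 4578, Mg 7733, Ca 4912.
Putting it together, IE_3: N < Ca < Mg.

N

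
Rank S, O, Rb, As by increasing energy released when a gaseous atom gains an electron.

Rb < As < O < S

O is in period 2, group 16; S is in period 3, group 16; As is in period 4, group 15; Rb is in period 5, group 1.
Electron affinity generally becomes more exothermic across a period toward the halogens and less exothermic down a group.
Here both period and group differ, so the two effects have to be weighed against each other.
As > Rb: relative to Rb, both the across-period and down-group shifts push As's electron affinity up.
O > As: relative to As, both the across-period and down-group shifts push O's electron affinity up.
S > O: this pair runs against the simple trend — see the exception note.
Note the exception: S has a higher electron affinity than O, contrary to the simple trend — the compact 2p subshell of O repels the added electron more than S's larger 3p does.
Approximate values (kJ/mol): O 141, S 200, As 78, Rb 47.
So from lowest to highest: Rb < As < O < S.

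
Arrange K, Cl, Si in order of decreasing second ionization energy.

K > Cl > Si

The second ionization energy removes an electron from the +1 ion. For each element: K⁺ is the bare [Ar] core; Cl⁺ still has 6 valence electrons; Si⁺ still has 3 valence electrons.
Core electrons are held far more tightly than valence electrons, so K tops the IE_2 order.
Valence configurations: Cl⁺ [Ne]3s²3p⁴, Si⁺ [Ne]3s²3p¹.
Approximate IE_2 values (kJ/mol): K 3052, Cl 2298, Si 1577.
Overall IE_2 order: Si < Cl < K.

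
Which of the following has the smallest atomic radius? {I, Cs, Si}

Si is in period 3, group 14; I is in period 5, group 17; Cs is in period 6, group 1.
Atomic radius shrinks across a period as nuclear charge pulls the same shell inward, and grows down a group as new shells are added.
Neither a single period nor a single group — weigh both effects.
I > Si: the two effects oppose for this pair; the down-group effect wins (133 vs 116 pm).
Cs > I: both effects reinforce here, so Cs is clearly the larger of the two.
Approximate values (pm): Si 116, I 133, Cs 232.
The smallest atomic radius among these belongs to Si.

Si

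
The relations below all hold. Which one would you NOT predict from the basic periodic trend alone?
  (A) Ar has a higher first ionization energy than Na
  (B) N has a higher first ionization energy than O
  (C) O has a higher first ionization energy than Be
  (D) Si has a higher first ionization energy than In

(B)

The general trend: first ionization energy increases across a period and decreases down a group.
(A) Ar (period 3, group 18) vs Na (period 3, group 1): the stated order agrees with the simple trend.
(B) N (period 2, group 15) vs O (period 2, group 16): the stated order contradicts the simple trend.
(C) O (period 2, group 16) vs Be (period 2, group 2): the stated order agrees with the simple trend.
(D) Si (period 3, group 14) vs In (period 5, group 13): the stated order agrees with the simple trend.
The exception is (B): pairing an electron in O's 2p⁴ costs repulsion energy, so O ionizes more easily than half-filled N (2p³).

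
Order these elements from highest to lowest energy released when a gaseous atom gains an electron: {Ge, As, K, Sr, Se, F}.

F is in period 2, group 17; K is in period 4, group 1; Ge is in period 4, group 14; As is in period 4, group 15; Se is in period 4, group 16; Sr is in period 5, group 2.
Atoms with high Z_eff and room in the valence shell (especially the halogens) have the most exothermic electron affinities.
Neither a single period nor a single group — weigh both effects.
K > Sr: period and group pull opposite ways; the down-group shift dominates (48 vs 5 kJ/mol).
As > K: As lies to the right of K in period 4, so the across-period effect alone puts As higher.
Ge > As: this pair runs against the simple trend — see the exception note.
Se > Ge: both are in period 4; the period trend gives Se the larger value.
F > Se: relative to Se, both the across-period and down-group shifts push F's electron affinity up.
Note the exception: Ge has a higher electron affinity than As, contrary to the simple trend — adding an electron to As's half-filled 4p³ is unfavourable, so Ge (4p²) has the more exothermic EA.
Tabulated electron affinity (kJ/mol): F 328, K 48, Ge 119, As 78, Se 195, Sr 5.
So from highest to lowest: F > Se > Ge > As > K > Sr.

F > Se > Ge > As > K > Sr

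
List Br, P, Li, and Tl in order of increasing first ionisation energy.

Li < Tl < P < Br

Li is in period 2, group 1; P is in period 3, group 15; Br is in period 4, group 17; Tl is in period 6, group 13.
Across a period the outer electron is held more tightly (higher IE₁); down a group it sits in a higher shell, more shielded, and comes off more easily.
Neither a single period nor a single group — weigh both effects.
Tl > Li: the two effects oppose for this pair; the across-period effect wins (589 vs 520 kJ/mol).
P > Tl: both effects reinforce here, so P is clearly the higher of the two.
Br > P: the two effects oppose for this pair; the across-period effect wins (1140 vs 1012 kJ/mol).
Tabulated first ionization energy (kJ/mol): Li 520, P 1012, Br 1140, Tl 589.
So from lowest to highest: Li < Tl < P < Br.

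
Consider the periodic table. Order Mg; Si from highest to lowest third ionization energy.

Consider each +2 ion: Mg²⁺ is the bare [Ne] core; Si²⁺ still has 2 valence electrons.
Breaking into a closed-shell core is much more expensive than removing a leftover valence electron — Mg has the largest IE_3 here.
The numbers (kJ/mol): Mg 7733, Si 3232.
So the third ionization energies run Si < Mg.

Mg > Si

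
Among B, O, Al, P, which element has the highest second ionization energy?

IE_2 is the cost of taking one more electron from the +1 cation: B⁺ still has 2 valence electrons; O⁺ still has 5 valence electrons; Al⁺ still has 2 valence electrons; P⁺ still has 4 valence electrons.
All are still removing valence electrons, so compare the +1 ions as you would atoms: IE_2 generally rises across a period (higher Z_eff) and falls down a group (larger shell), subject to the usual subshell exceptions.
Valence configurations: B⁺ [He]2s², O⁺ [He]2s²2p³, Al⁺ [Ne]3s², P⁺ [Ne]3s²3p².
Tabulated IE_2 (kJ/mol): B 2427, O 3388, Al 1817, P 1907.
Putting it together, IE_2: Al < P < B < O.

O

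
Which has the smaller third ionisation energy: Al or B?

Al

The third ionization energy removes an electron from the +2 ion. For each element: Al²⁺ still has 1 valence electron; B²⁺ still has 1 valence electron.
All are still removing valence electrons, so compare the +2 ions as you would atoms: IE_3 generally rises across a period (higher Z_eff) and falls down a group (larger shell), subject to the usual subshell exceptions.
Valence configurations: Al²⁺ [Ne]3s¹, B²⁺ [He]2s¹.
The numbers (kJ/mol): Al 2745, B 3660.
Putting it together, IE_3: Al < B.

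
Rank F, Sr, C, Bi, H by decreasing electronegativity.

H is in period 1, group 1; C is in period 2, group 14; F is in period 2, group 17; Sr is in period 5, group 2; Bi is in period 6, group 15.
Smaller atoms with higher effective nuclear charge are more electronegative.
These span different periods and groups, so the two trends combine.
Bi > Sr: period and group pull opposite ways; the across-period shift dominates (2.02 vs 0.95).
H > Bi: period and group pull opposite ways; the down-group shift dominates (2.20 vs 2.02).
C > H: the two effects oppose for this pair; the across-period effect wins (2.55 vs 2.20).
F > C: F lies to the right of C in period 2, so the across-period effect alone puts F higher.
Tabulated electronegativity (Pauling): H 2.20, C 2.55, F 3.98, Sr 0.95, Bi 2.02.
So from highest to lowest: F > C > H > Bi > Sr.

F > C > H > Bi > Sr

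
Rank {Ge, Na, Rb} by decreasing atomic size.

Rb > Na > Ge

Across a period the added protons contract the valence shell; down a group each new principal shell makes the atom larger.
Neither a single period nor a single group — weigh both effects.
Na > Ge: period and group pull opposite ways; the across-period shift dominates (155 vs 121 pm).
Rb > Na: Rb sits below Na in group 1, so the down-group effect alone puts Rb larger.
Approximate values (pm): Na 155, Ge 121, Rb 210.
So from largest to smallest: Rb > Na > Ge.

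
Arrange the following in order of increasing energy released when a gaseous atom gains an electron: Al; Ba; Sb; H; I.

Ba < Al < H < Sb < I

H is in period 1, group 1; Al is in period 3, group 13; Sb is in period 5, group 15; I is in period 5, group 17; Ba is in period 6, group 2.
Adding an electron releases more energy for atoms nearer the top right (short of the noble gases).
Neither a single period nor a single group — weigh both effects.
Al > Ba: relative to Ba, both the across-period and down-group shifts push Al's electron affinity up.
H > Al: the two effects oppose for this pair; the down-group effect wins (73 vs 42 kJ/mol).
Sb > H: period and group pull opposite ways; the across-period shift dominates (103 vs 73 kJ/mol).
I > Sb: I lies to the right of Sb in period 5, so the across-period effect alone puts I higher.
Tabulated electron affinity (kJ/mol): H 73, Al 42, Sb 103, I 295, Ba 14.
So from lowest to highest: Ba < Al < H < Sb < I.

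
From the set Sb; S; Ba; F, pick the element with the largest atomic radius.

Ba

Moving right in a period, electrons are added to the same shell under a stronger nuclear pull, so atoms get smaller; moving down, a new shell is opened and atoms get larger.
These span different periods and groups, so the two trends combine.
S > F: both effects reinforce here, so S is clearly the larger of the two.
Sb > S: both effects reinforce here, so Sb is clearly the larger of the two.
Ba > Sb: relative to Sb, both the across-period and down-group shifts push Ba's atomic radius up.
For reference (pm): F 64, S 103, Sb 140, Ba 196.
The largest atomic radius among these belongs to Ba.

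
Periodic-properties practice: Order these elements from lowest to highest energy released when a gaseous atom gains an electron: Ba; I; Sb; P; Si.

Ba < P < Sb < Si < I

Si is in period 3, group 14; P is in period 3, group 15; Sb is in period 5, group 15; I is in period 5, group 17; Ba is in period 6, group 2.
EA tends to increase across a period and decrease down a group, though the pattern is less regular than for IE or radius.
These span different periods and groups, so the two trends combine.
P > Ba: relative to Ba, both the across-period and down-group shifts push P's electron affinity up.
Sb > P: this pair runs against the simple trend — see the exception note.
Si > Sb: period and group pull opposite ways; the down-group shift dominates (134 vs 103 kJ/mol).
I > Si: the two effects oppose for this pair; the across-period effect wins (295 vs 134 kJ/mol).
Note the exception: Sb has a higher electron affinity than P, contrary to the simple trend — both are half-filled np³, but the pairing/repulsion penalty for the added electron shrinks as the p orbitals become larger and more diffuse down the group, and for Sb that outweighs the weaker nuclear attraction.
Note the exception: Si has a higher electron affinity than P, contrary to the simple trend — adding an electron to P's half-filled 3p³ is unfavourable, so Si (3p²) has the more exothermic EA.
Tabulated electron affinity (kJ/mol): Si 134, P 72, Sb 103, I 295, Ba 14.
So from lowest to highest: Ba < P < Sb < Si < I.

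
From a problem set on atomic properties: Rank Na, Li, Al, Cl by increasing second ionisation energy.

Al < Cl < Na < Li

Consider each +1 ion: Na⁺ is the bare [Ne] core; Li⁺ is the bare [He] core; Al⁺ still has 2 valence electrons; Cl⁺ still has 6 valence electrons.
Breaking into a closed-shell core is much more expensive than removing a leftover valence electron — Na and Li have the largest IE_2 here.
Valence configurations: Al⁺ [Ne]3s², Cl⁺ [Ne]3s²3p⁴.
Approximate IE_2 values (kJ/mol): Na 4562, Li 7298, Al 1817, Cl 2298.
So the second ionization energies run Al < Cl < Na < Li.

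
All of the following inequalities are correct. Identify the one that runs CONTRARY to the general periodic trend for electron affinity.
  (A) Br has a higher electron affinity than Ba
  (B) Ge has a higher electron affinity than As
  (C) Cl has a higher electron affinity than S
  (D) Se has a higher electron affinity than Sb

The general trend: electron affinity increases across a period and decreases down a group.
(A) Br (period 4, group 17) vs Ba (period 6, group 2): the stated order agrees with the simple trend.
(B) Ge (period 4, group 14) vs As (period 4, group 15): the stated order contradicts the simple trend.
(C) Cl (period 3, group 17) vs S (period 3, group 16): the stated order agrees with the simple trend.
(D) Se (period 4, group 16) vs Sb (period 5, group 15): the stated order agrees with the simple trend.
The exception is (B): adding an electron to As's half-filled 4p³ is unfavourable, so Ge (4p²) has the more exothermic EA.

(B)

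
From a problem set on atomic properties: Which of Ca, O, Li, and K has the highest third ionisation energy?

Li

After 2 electrons have been removed, what remains? Ca²⁺ is the bare [Ar] core; O²⁺ still has 4 valence electrons; Li²⁺ is already 1 electron into the core; K²⁺ is already 1 electron into the core.
Usually core removal costs more than valence removal, but here the competition is close: a tightly held n=2 valence electron can cost more to remove than an n=3 core electron, so the actual values have to decide it.
The numbers (kJ/mol): Ca 4912, O 5300, Li 11815, K 4420.
Hence IE_3: K < Ca < O < Li.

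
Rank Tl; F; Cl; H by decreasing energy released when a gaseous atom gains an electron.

Cl > F > H > Tl

Adding an electron releases more energy for atoms nearer the top right (short of the noble gases).
Here both period and group differ, so the two effects have to be weighed against each other.
H > Tl: the two effects oppose for this pair; the down-group effect wins (73 vs 19 kJ/mol).
F > H: the two effects oppose for this pair; the across-period effect wins (328 vs 73 kJ/mol).
Cl > F: this pair runs against the simple trend — see the exception note.
Note the exception: Cl has a higher electron affinity than F, contrary to the simple trend — F's small 2p subshell makes the incoming electron feel strong e⁻–e⁻ repulsion, so Cl actually releases more energy on gaining an electron.
Tabulated electron affinity (kJ/mol): H 73, F 328, Cl 349, Tl 19.
So from highest to lowest: Cl > F > H > Tl.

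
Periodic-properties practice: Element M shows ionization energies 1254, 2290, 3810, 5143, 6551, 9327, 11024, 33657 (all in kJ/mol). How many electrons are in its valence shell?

Look for the largest jump between consecutive ionization energies: IE8/IE7 ≈ 3.1, far larger than any earlier ratio.
That jump marks the point where a core electron is being removed. So the atom has 7 valence electrons.

7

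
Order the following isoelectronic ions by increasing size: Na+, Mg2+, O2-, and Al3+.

Al3+ < Mg2+ < Na+ < O2-

All of these have 10 electrons, so size is governed by nuclear charge alone: the more protons, the stronger the pull on the same electron cloud, and the smaller the ion.
Nuclear charges: Al3+ (Z=13), Mg2+ (Z=12), Na+ (Z=11), O2- (Z=8).
Smallest to largest: Al3+ < Mg2+ < Na+ < O2-.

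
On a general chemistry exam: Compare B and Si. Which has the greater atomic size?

B is in period 2, group 13; Si is in period 3, group 14.
Across a period the added protons contract the valence shell; down a group each new principal shell makes the atom larger.
A diagonal step moves right (one effect) and down (the opposite effect) at once.
Si > B: period and group pull opposite ways; the down-group shift dominates (116 vs 85 pm).
Approximate values (pm): B 85, Si 116.
So Si has the greater atomic size (Si > B).

Si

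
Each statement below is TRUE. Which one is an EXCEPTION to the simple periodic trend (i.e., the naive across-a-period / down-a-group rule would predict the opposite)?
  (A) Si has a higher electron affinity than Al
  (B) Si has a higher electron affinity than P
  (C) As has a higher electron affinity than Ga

The general trend: electron affinity increases across a period and decreases down a group.
(A) Si (period 3, group 14) vs Al (period 3, group 13): the stated order agrees with the simple trend.
(B) Si (period 3, group 14) vs P (period 3, group 15): the stated order contradicts the simple trend.
(C) As (period 4, group 15) vs Ga (period 4, group 13): the stated order agrees with the simple trend.
The exception is (B): adding an electron to P's half-filled 3p³ is unfavourable, so Si (3p²) has the more exothermic EA.

(B)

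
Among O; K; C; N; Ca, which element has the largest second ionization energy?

Consider each +1 ion: O⁺ still has 5 valence electrons; K⁺ is the bare [Ar] core; C⁺ still has 3 valence electrons; N⁺ still has 4 valence electrons; Ca⁺ still has 1 valence electron.
Usually core removal costs more than valence removal, but here the competition is close: a tightly held n=2 valence electron can cost more to remove than an n=3 core electron, so the actual values have to decide it.
Valence configurations: O⁺ [He]2s²2p³, C⁺ [He]2s²2p¹, N⁺ [He]2s²2p², Ca⁺ [Ar]4s¹.
Tabulated IE_2 (kJ/mol): O 3388, K 3052, C 2353, N 2856, Ca 1145.
Putting it together, IE_2: Ca < C < N < K < O.

O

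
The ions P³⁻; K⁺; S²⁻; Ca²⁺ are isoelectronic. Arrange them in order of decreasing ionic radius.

All of these have 18 electrons, so size is governed by nuclear charge alone: the more protons, the stronger the pull on the same electron cloud, and the smaller the ion.
Nuclear charges: Ca²⁺ (Z=20), K⁺ (Z=19), S²⁻ (Z=16), P³⁻ (Z=15).
Largest to smallest: P³⁻ > S²⁻ > K⁺ > Ca²⁺.

P³⁻, S²⁻, K⁺, Ca²⁺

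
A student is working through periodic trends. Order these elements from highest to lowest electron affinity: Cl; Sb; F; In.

F is in period 2, group 17; Cl is in period 3, group 17; In is in period 5, group 13; Sb is in period 5, group 15.
Electron affinity generally becomes more exothermic across a period toward the halogens and less exothermic down a group.
These span different periods and groups, so the two trends combine.
Sb > In: both are in period 5; the period trend gives Sb the larger value.
F > Sb: both effects reinforce here, so F is clearly the higher of the two.
Cl > F: this pair runs against the simple trend — see the exception note.
Note the exception: Cl has a higher electron affinity than F, contrary to the simple trend — F's small 2p subshell makes the incoming electron feel strong e⁻–e⁻ repulsion, so Cl actually releases more energy on gaining an electron.
Tabulated electron affinity (kJ/mol): F 328, Cl 349, In 29, Sb 103.
So from highest to lowest: Cl > F > Sb > In.

Cl > F > Sb > In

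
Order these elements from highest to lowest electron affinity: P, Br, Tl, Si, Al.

Br > Si > P > Al > Tl

EA tends to increase across a period and decrease down a group, though the pattern is less regular than for IE or radius.
These span different periods and groups, so the two trends combine.
Al > Tl: they share group 13; the group trend gives Al the larger value.
P > Al: both are in period 3; the period trend gives P the larger value.
Si > P: this pair runs against the simple trend — see the exception note.
Br > Si: the two effects oppose for this pair; the across-period effect wins (325 vs 134 kJ/mol).
Note the exception: Si has a higher electron affinity than P, contrary to the simple trend — adding an electron to P's half-filled 3p³ is unfavourable, so Si (3p²) has the more exothermic EA.
Tabulated electron affinity (kJ/mol): Al 42, Si 134, P 72, Br 325, Tl 19.
So from highest to lowest: Br > Si > P > Al > Tl.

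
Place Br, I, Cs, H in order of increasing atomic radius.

H < Br < I < Cs

H is in period 1, group 1; Br is in period 4, group 17; I is in period 5, group 17; Cs is in period 6, group 1.
Atomic radius shrinks across a period as nuclear charge pulls the same shell inward, and grows down a group as new shells are added.
These span different periods and groups, so the two trends combine.
Br > H: the two effects oppose for this pair; the down-group effect wins (114 vs 32 pm).
I > Br: I sits below Br in group 17, so the down-group effect alone puts I larger.
Cs > I: relative to I, both the across-period and down-group shifts push Cs's atomic radius up.
Approximate values (pm): H 32, Br 114, I 133, Cs 232.
So from smallest to largest: H < Br < I < Cs.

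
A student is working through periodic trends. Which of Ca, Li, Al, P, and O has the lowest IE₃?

Al

IE_3 is the cost of taking one more electron from the +2 cation: Ca²⁺ is the bare [Ar] core; Li²⁺ is already 1 electron into the core; Al²⁺ still has 1 valence electron; P²⁺ still has 3 valence electrons; O²⁺ still has 4 valence electrons.
Usually core removal costs more than valence removal, but here the competition is close: a tightly held n=2 valence electron can cost more to remove than an n=3 core electron, so the actual values have to decide it.
Valence configurations: Al²⁺ [Ne]3s¹, P²⁺ [Ne]3s²3p¹, O²⁺ [He]2s²2p².
The numbers (kJ/mol): Ca 4912, Li 11815, Al 2745, P 2914, O 5300.
Overall IE_3 order: Al < P < Ca < O < Li.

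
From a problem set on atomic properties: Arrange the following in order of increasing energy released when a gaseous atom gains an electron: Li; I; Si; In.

Atoms with high Z_eff and room in the valence shell (especially the halogens) have the most exothermic electron affinities.
Here both period and group differ, so the two effects have to be weighed against each other.
Li > In: period and group pull opposite ways; the down-group shift dominates (60 vs 29 kJ/mol).
Si > Li: period and group pull opposite ways; the across-period shift dominates (134 vs 60 kJ/mol).
I > Si: period and group pull opposite ways; the across-period shift dominates (295 vs 134 kJ/mol).
Approximate values (kJ/mol): Li 60, Si 134, In 29, I 295.
So from lowest to highest: In < Li < Si < I.

In < Li < Si < I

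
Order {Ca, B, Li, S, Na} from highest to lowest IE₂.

Li > Na > B > S > Ca

After 1 electron has been removed, what remains? Ca⁺ still has 1 valence electron; B⁺ still has 2 valence electrons; Li⁺ is the bare [He] core; S⁺ still has 5 valence electrons; Na⁺ is the bare [Ne] core.
Core electrons are held far more tightly than valence electrons, so Na and Li top the IE_2 order.
Valence configurations: Ca⁺ [Ar]4s¹, B⁺ [He]2s², S⁺ [Ne]3s²3p³.
Tabulated IE_2 (kJ/mol): Ca 1145, B 2427, Li 7298, S 2252, Na 4562.
Hence IE_2: Ca < S < B < Na < Li.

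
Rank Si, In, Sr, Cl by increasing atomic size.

Si is in period 3, group 14; Cl is in period 3, group 17; Sr is in period 5, group 2; In is in period 5, group 13.
Radius decreases left→right (rising Z_eff, same n) and increases top→bottom (higher n).
Neither a single period nor a single group — weigh both effects.
Si > Cl: Si lies to the left of Cl in period 3, so the across-period effect alone puts Si larger.
In > Si: both effects reinforce here, so In is clearly the larger of the two.
Sr > In: both are in period 5; the period trend gives Sr the larger value.
Tabulated atomic radius (pm): Si 116, Cl 99, Sr 185, In 142.
So from smallest to largest: Cl < Si < In < Sr.

Cl < Si < In < Sr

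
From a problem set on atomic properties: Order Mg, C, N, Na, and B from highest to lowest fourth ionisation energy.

B > Mg > Na > N > C

IE_4 is the cost of taking one more electron from the +3 cation: Mg³⁺ is already 1 electron into the core; C³⁺ still has 1 valence electron; N³⁺ still has 2 valence electrons; Na³⁺ is already 2 electrons into the core; B³⁺ is the bare [He] core.
Core electrons are held far more tightly than valence electrons, so Na, Mg and B top the IE_4 order.
Valence configurations: C³⁺ [He]2s¹, N³⁺ [He]2s².
Tabulated IE_4 (kJ/mol): Mg 10543, C 6223, N 7475, Na 9543, B 25026.
Putting it together, IE_4: C < N < Na < Mg < B.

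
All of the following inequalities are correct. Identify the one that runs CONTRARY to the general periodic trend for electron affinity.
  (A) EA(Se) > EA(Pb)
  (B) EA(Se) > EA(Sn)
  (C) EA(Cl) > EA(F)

The general trend: electron affinity increases across a period and decreases down a group.
(A) Se (period 4, group 16) vs Pb (period 6, group 14): the stated order agrees with the simple trend.
(B) Se (period 4, group 16) vs Sn (period 5, group 14): the stated order agrees with the simple trend.
(C) Cl (period 3, group 17) vs F (period 2, group 17): the stated order contradicts the simple trend.
The exception is (C): F's small 2p subshell makes the incoming electron feel strong e⁻–e⁻ repulsion, so Cl actually releases more energy on gaining an electron.

(C)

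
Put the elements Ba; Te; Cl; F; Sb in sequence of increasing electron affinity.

Ba < Sb < Te < F < Cl

F is in period 2, group 17; Cl is in period 3, group 17; Sb is in period 5, group 15; Te is in period 5, group 16; Ba is in period 6, group 2.
Adding an electron releases more energy for atoms nearer the top right (short of the noble gases).
Here both period and group differ, so the two effects have to be weighed against each other.
Sb > Ba: relative to Ba, both the across-period and down-group shifts push Sb's electron affinity up.
Te > Sb: both are in period 5; the period trend gives Te the larger value.
F > Te: relative to Te, both the across-period and down-group shifts push F's electron affinity up.
Cl > F: this pair runs against the simple trend — see the exception note.
Note the exception: Cl has a higher electron affinity than F, contrary to the simple trend — F's small 2p subshell makes the incoming electron feel strong e⁻–e⁻ repulsion, so Cl actually releases more energy on gaining an electron.
Tabulated electron affinity (kJ/mol): F 328, Cl 349, Sb 103, Te 190, Ba 14.
So from lowest to highest: Ba < Sb < Te < F < Cl.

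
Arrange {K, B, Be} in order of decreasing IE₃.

The third ionization energy removes an electron from the +2 ion. For each element: K²⁺ is already 1 electron into the core; B²⁺ still has 1 valence electron; Be²⁺ is the bare [He] core.
Breaking into a closed-shell core is much more expensive than removing a leftover valence electron — K and Be have the largest IE_3 here.
Approximate IE_3 values (kJ/mol): K 4420, B 3660, Be 14849.
So the third ionization energies run B < K < Be.

Be > K > B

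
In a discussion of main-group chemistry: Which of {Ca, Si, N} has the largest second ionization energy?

The second ionization energy removes an electron from the +1 ion. For each element: Ca⁺ still has 1 valence electron; Si⁺ still has 3 valence electrons; N⁺ still has 4 valence electrons.
All are still removing valence electrons, so compare the +1 ions as you would atoms: IE_2 generally rises across a period (higher Z_eff) and falls down a group (larger shell), subject to the usual subshell exceptions.
Valence configurations: Ca⁺ [Ar]4s¹, Si⁺ [Ne]3s²3p¹, N⁺ [He]2s²2p².
Approximate IE_2 values (kJ/mol): Ca 1145, Si 1577, N 2856.
Hence IE_2: Ca < Si < N.

N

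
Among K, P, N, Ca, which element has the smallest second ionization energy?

The second ionization energy removes an electron from the +1 ion. For each element: K⁺ is the bare [Ar] core; P⁺ still has 4 valence electrons; N⁺ still has 4 valence electrons; Ca⁺ still has 1 valence electron.
Pulling an electron out of a noble-gas core costs far more than removing a remaining valence electron, so K sits at the high end of IE_2.
Valence configurations: P⁺ [Ne]3s²3p², N⁺ [He]2s²2p², Ca⁺ [Ar]4s¹.
The numbers (kJ/mol): K 3052, P 1907, N 2856, Ca 1145.
So the second ionization energies run Ca < P < N < K.

Ca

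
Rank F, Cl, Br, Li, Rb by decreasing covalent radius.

Radius decreases left→right (rising Z_eff, same n) and increases top→bottom (higher n).
Here both period and group differ, so the two effects have to be weighed against each other.
Cl > F: they share group 17; the group trend gives Cl the larger value.
Br > Cl: Br sits below Cl in group 17, so the down-group effect alone puts Br larger.
Li > Br: the two effects oppose for this pair; the across-period effect wins (133 vs 114 pm).
Rb > Li: they share group 1; the group trend gives Rb the larger value.
For reference (pm): Li 133, F 64, Cl 99, Br 114, Rb 210.
So from largest to smallest: Rb > Li > Br > Cl > F.

Rb > Li > Br > Cl > F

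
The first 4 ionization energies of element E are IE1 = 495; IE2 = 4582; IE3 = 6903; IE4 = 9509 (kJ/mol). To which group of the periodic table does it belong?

Look for the largest jump between consecutive ionization energies: IE2/IE1 ≈ 9.3, far larger than any earlier ratio.
That jump marks the point where a core electron is being removed. So the atom has 1 valence electron.
A main-group element with 1 valence electron is in group 1.

Group 1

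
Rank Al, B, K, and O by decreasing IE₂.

O > K > B > Al

After 1 electron has been removed, what remains? Al⁺ still has 2 valence electrons; B⁺ still has 2 valence electrons; K⁺ is the bare [Ar] core; O⁺ still has 5 valence electrons.
Usually core removal costs more than valence removal, but here the competition is close: a tightly held n=2 valence electron can cost more to remove than an n=3 core electron, so the actual values have to decide it.
Valence configurations: Al⁺ [Ne]3s², B⁺ [He]2s², O⁺ [He]2s²2p³.
Tabulated IE_2 (kJ/mol): Al 1817, B 2427, K 3052, O 3388.
So the second ionization energies run Al < B < K < O.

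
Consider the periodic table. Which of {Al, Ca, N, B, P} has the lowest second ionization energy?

Consider each +1 ion: Al⁺ still has 2 valence electrons; Ca⁺ still has 1 valence electron; N⁺ still has 4 valence electrons; B⁺ still has 2 valence electrons; P⁺ still has 4 valence electrons.
All are still removing valence electrons, so compare the +1 ions as you would atoms: IE_2 generally rises across a period (higher Z_eff) and falls down a group (larger shell), subject to the usual subshell exceptions.
Valence configurations: Al⁺ [Ne]3s², Ca⁺ [Ar]4s¹, N⁺ [He]2s²2p², B⁺ [He]2s², P⁺ [Ne]3s²3p².
The numbers (kJ/mol): Al 1817, Ca 1145, N 2856, B 2427, P 1907.
Putting it together, IE_2: Ca < Al < P < B < N.

Ca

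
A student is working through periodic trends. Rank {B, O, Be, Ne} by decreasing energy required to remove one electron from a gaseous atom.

Be is in period 2, group 2; B is in period 2, group 13; O is in period 2, group 16; Ne is in period 2, group 18.
Removing the outermost electron gets harder across a period and easier down a group.
All lie in period 2; the across-period trend (first ionization energy increases left to right) applies, with the exception below.
Note the exception: Be has a higher first ionization energy than B, contrary to the simple trend — removing B's lone 2p electron is easier than breaking Be's filled 2s².
For reference (kJ/mol): Be 900, B 801, O 1314, Ne 2081.
So from highest to lowest: Ne > O > Be > B.

Ne > O > Be > B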